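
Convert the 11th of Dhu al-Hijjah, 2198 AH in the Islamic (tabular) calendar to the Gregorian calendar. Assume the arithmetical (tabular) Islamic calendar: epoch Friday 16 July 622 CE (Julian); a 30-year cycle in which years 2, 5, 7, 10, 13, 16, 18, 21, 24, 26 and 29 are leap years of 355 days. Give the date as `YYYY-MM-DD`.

Julian Day Number of the source date = 2727319.
Converting JDN 2727319 to the Gregorian calendar gives 17 January 2755 CE.

2755-01-17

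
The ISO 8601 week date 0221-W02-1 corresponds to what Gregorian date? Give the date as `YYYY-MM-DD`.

ISO week 1 of 221 is the week containing the first Thursday of 221.
Week 2, day 1 (Monday) lands on 0221-01-08.

0221-01-08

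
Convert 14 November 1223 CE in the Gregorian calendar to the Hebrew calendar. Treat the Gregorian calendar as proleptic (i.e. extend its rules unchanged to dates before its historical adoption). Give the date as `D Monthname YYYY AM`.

12 Kislev 4984 AM

Both dates share Julian Day Number 2168069; in the Hebrew calendar that is 12 Kislev 4984 AM.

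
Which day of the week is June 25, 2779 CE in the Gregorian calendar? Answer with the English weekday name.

Monday

JDN 2736244 mod 7 = 0, and JDN 0 was a Monday, so this is a Monday.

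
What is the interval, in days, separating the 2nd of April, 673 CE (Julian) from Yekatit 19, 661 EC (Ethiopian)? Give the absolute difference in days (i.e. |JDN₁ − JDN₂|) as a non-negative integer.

JDN of the first date = 1966963.
JDN of the second date = 1965454.
|1965454 − 1966963| = 1509.

1509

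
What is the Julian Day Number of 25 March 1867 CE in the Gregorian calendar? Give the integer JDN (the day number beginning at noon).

2403051

JDN 2299161 is 15 October 1582 CE (Gregorian); the target day is +103890 days from there, so JDN = 2403051.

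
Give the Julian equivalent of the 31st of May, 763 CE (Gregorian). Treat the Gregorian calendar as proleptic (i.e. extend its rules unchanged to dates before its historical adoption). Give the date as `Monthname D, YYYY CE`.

For dates in this range the Gregorian date is 4 days ahead of the Julian.
31 May 763 Gregorian − 4 days → 27 May 763 Julian.

May 27, 763 CE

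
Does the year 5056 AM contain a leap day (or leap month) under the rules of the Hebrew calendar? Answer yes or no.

Hebrew year 5056 is year 2 of its 19-year Metonic cycle; leap years are at positions 3, 6, 8, 11, 14, 17, 19, so it is a common year (12 months).

no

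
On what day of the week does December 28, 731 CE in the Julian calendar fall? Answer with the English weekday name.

In the proleptic Gregorian calendar this is 1 January 732 (JDN 1988417).
JDN 1988417 mod 7 = 4, and JDN 0 was a Monday, so this is a Friday.

Friday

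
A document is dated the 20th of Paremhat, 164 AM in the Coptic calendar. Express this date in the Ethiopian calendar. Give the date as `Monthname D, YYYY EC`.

Both dates share Julian Day Number 1884765; in the Ethiopian calendar that is 20 Megabit 440 EC.

Megabit 20, 440 EC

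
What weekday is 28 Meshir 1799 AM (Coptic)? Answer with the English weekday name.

Equivalently 7 March 2083 Gregorian, JDN 2481926.
JDN 2481926 mod 7 = 6, and JDN 0 was a Monday, so this is a Sunday.

Sunday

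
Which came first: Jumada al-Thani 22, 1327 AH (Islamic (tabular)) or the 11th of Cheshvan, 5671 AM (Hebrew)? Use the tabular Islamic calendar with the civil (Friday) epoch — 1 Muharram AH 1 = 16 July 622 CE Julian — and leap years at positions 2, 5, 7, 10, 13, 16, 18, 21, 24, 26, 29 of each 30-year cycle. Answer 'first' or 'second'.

The two dates have Julian Day Numbers 2418499 and 2418989 respectively.
Since 2418499 < 2418989, the first date comes first.

first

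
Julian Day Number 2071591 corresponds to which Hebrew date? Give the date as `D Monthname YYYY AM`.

The proleptic Gregorian equivalent of JDN 2071591 is 21 September 959.
In the Hebrew calendar that day is 11 Tishrei 4720 AM.

11 Tishrei 4720 AM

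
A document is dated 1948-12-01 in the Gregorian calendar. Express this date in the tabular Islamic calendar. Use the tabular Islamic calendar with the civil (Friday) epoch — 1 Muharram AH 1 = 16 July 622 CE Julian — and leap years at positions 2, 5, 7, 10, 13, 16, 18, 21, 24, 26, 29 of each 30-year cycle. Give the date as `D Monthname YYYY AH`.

Both dates share Julian Day Number 2432887; in the tabular Islamic calendar that is 29 Muharram 1368 AH.

29 Muharram 1368 AH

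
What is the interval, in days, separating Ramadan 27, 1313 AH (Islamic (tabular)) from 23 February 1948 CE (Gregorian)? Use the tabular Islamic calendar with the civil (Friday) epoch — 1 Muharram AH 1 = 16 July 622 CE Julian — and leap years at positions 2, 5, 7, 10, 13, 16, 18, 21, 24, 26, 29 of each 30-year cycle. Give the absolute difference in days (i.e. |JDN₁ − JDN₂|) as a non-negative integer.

JDN of the first date = 2413631.
JDN of the second date = 2432605.
|2432605 − 2413631| = 18974.

18974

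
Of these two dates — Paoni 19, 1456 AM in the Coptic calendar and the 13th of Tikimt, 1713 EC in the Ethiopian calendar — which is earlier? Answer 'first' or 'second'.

The two dates have Julian Day Numbers 2356757 and 2349571 respectively.
Since 2349571 < 2356757, the second date comes first.

second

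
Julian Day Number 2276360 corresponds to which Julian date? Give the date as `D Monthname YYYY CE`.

The proleptic Gregorian equivalent of JDN 2276360 is 12 May 1520.
In the Julian calendar that day is 2 May 1520 CE.

2 May 1520 CE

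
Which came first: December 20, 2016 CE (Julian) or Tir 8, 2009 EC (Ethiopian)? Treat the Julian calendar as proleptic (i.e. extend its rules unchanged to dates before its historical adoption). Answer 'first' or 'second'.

first

The two dates have Julian Day Numbers 2457756 and 2457770 respectively.
Since 2457756 < 2457770, the first date comes first.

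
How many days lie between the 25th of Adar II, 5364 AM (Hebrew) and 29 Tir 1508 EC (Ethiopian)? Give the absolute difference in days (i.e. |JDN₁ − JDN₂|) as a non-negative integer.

JDN of the first date = 2306995.
JDN of the second date = 2274801.
|2274801 − 2306995| = 32194.

32194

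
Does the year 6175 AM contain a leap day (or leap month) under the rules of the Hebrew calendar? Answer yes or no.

Hebrew year 6175 is year 19 of its 19-year Metonic cycle; leap years are at positions 3, 6, 8, 11, 14, 17, 19, so it is a leap year (13 months).

yes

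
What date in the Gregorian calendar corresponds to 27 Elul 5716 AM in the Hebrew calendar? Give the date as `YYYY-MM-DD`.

1956-09-03

Both dates share Julian Day Number 2435720; in the Gregorian calendar that is 3 September 1956 CE.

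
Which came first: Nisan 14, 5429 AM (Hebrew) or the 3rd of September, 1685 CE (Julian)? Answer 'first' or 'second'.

first

First date → JDN 2330755; second date → JDN 2336750.
JDN 2330755 < JDN 2336750, so the first date is earlier.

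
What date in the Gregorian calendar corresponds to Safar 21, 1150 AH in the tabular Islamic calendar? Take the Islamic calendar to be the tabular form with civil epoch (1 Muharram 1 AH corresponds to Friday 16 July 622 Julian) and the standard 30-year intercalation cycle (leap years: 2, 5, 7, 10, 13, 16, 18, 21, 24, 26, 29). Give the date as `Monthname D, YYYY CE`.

Both dates share Julian Day Number 2355657; in the Gregorian calendar that is 20 June 1737 CE.

June 20, 1737 CE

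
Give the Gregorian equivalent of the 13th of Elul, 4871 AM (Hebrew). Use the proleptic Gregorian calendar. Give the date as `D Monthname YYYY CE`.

Both dates share Julian Day Number 2127081; in the Gregorian calendar that is 26 August 1111 CE.

26 August 1111 CE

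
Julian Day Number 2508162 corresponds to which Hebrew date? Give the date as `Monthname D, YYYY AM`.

Shevat 2, 5915 AM

The Gregorian equivalent of JDN 2508162 is 5 January 2155.
In the Hebrew calendar that day is Shevat 2, 5915 AM.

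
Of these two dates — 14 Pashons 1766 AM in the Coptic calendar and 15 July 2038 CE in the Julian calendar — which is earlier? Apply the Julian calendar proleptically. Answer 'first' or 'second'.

second

First date → JDN 2469949; second date → JDN 2465633.
JDN 2465633 < JDN 2469949, so the second date is earlier.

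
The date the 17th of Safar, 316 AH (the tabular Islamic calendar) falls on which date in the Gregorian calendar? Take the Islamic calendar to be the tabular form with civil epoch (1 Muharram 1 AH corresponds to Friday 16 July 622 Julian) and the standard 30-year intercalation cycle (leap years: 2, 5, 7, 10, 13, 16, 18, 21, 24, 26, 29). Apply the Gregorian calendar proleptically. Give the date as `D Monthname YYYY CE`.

Both dates share Julian Day Number 2060111; in the Gregorian calendar that is 16 April 928 CE.

16 April 928 CE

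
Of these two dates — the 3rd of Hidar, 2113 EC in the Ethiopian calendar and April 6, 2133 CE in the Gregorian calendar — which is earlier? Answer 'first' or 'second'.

Converting both to JDN: 2495691 vs 2500218; the smaller is the first.

first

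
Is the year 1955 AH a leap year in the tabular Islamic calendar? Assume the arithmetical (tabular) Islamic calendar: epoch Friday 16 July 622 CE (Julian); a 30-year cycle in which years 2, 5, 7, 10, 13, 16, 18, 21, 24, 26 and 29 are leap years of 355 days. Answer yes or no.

yes

Year 1955 AH is year 5 of its 30-year cycle; leap positions are 2, 5, 7, 10, 13, 16, 18, 21, 24, 26, 29, so it is a leap year (355 days).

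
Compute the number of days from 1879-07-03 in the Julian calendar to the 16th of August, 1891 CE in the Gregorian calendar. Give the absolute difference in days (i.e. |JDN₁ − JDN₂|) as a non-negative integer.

4415

First date → JDN 2407546; second date → JDN 2411961.
The interval is |2407546 − 2411961| = 4415 days.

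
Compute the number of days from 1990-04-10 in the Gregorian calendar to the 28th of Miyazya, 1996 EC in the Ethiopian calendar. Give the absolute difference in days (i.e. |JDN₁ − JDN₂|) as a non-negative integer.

JDN of the first date = 2447992.
JDN of the second date = 2453132.
|2453132 − 2447992| = 5140.

5140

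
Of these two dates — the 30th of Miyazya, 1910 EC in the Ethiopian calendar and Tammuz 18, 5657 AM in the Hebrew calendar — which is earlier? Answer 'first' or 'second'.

Converting both to JDN: 2421722 vs 2414124; the smaller is the second.

second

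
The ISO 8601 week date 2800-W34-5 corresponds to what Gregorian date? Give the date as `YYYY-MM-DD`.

2800-08-25

ISO week 1 of 2800 is the week containing the first Thursday of 2800.
Week 34, day 5 (Friday) lands on 2800-08-25.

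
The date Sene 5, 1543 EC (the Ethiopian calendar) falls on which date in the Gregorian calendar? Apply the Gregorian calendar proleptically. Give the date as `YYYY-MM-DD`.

1551-06-09

Both dates share Julian Day Number 2287710; in the Gregorian calendar that is 9 June 1551 CE.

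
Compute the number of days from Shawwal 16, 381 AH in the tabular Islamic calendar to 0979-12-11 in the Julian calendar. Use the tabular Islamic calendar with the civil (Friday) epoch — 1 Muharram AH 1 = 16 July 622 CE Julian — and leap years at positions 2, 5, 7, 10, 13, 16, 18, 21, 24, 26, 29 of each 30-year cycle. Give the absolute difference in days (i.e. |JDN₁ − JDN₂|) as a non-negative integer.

4398

JDN of the first date = 2083380.
JDN of the second date = 2078982.
|2078982 − 2083380| = 4398.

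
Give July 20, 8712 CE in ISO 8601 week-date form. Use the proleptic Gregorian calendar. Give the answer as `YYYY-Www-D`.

8712-W29-6

The weekday is Saturday (ISO weekday 6).
That Saturday belongs to ISO week 29 of ISO year 8712.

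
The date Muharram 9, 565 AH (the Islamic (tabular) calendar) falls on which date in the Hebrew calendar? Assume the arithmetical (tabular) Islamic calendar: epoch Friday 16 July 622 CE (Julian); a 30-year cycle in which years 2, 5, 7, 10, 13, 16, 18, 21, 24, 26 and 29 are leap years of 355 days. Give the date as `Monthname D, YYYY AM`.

Tishrei 11, 4930 AM

The source date corresponds to 10 October 1169 in the proleptic Gregorian calendar (JDN 2148311).
That day falls on 11 Tishrei 4930 AM in the Hebrew calendar.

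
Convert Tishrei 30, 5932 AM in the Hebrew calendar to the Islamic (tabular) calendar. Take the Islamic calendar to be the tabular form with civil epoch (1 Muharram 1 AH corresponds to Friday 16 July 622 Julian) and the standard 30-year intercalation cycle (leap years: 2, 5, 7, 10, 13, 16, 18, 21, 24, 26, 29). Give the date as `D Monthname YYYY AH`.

29 Shawwal 1597 AH

The source date corresponds to 29 October 2171 in the Gregorian calendar (JDN 2514303).
That day falls on 29 Shawwal 1597 AH in the tabular Islamic calendar.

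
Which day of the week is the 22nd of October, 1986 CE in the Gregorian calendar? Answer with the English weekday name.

2446726 ≡ 2 (mod 7); counting from Monday = 0 gives Wednesday.

Wednesday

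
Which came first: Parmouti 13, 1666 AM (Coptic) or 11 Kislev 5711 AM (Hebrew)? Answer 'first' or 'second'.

First date → JDN 2433393; second date → JDN 2433606.
JDN 2433393 < JDN 2433606, so the first date is earlier.

first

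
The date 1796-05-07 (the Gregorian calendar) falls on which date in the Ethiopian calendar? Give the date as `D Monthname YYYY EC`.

Julian Day Number of the source date = 2377163.
Converting JDN 2377163 to the Ethiopian calendar gives 1 Ginbot 1788 EC.

1 Ginbot 1788 EC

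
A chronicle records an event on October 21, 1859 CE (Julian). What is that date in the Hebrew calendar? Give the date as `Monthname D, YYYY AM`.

Julian Day Number of the source date = 2400351.
Converting JDN 2400351 to the Hebrew calendar gives 5 Cheshvan 5620 AM.

Cheshvan 5, 5620 AM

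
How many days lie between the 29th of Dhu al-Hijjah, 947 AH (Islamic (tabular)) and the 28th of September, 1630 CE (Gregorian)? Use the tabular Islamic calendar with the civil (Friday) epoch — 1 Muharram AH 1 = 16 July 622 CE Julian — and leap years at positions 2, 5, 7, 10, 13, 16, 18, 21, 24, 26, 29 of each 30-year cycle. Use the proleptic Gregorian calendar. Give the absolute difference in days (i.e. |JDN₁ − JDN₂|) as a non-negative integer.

32652

First date → JDN 2284024; second date → JDN 2316676.
The interval is |2284024 − 2316676| = 32652 days.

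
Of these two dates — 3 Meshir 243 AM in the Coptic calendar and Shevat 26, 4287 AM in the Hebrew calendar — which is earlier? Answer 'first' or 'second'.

first

First date → JDN 1913572; second date → JDN 1913589.
JDN 1913572 < JDN 1913589, so the first date is earlier.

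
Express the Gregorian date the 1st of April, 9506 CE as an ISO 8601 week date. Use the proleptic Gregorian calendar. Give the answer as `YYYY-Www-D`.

The weekday is Sunday (ISO weekday 7).
That Sunday belongs to ISO week 13 of ISO year 9506.

9506-W13-7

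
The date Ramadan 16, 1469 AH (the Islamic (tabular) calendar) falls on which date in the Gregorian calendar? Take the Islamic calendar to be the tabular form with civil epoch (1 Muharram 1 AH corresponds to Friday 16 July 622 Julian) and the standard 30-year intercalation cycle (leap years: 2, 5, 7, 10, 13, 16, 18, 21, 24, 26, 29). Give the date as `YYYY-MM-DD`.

2047-07-09

Both dates share Julian Day Number 2468901; in the Gregorian calendar that is 9 July 2047 CE.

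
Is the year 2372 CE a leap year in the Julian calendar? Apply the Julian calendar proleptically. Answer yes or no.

2372 mod 4 = 0, so it is a leap year in the Julian calendar.

yes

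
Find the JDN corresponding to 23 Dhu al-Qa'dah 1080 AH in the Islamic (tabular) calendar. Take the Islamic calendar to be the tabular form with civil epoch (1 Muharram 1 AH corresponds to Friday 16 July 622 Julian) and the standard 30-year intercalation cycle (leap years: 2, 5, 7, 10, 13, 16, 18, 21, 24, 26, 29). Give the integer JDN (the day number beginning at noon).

In the Gregorian calendar the same day is 14 April 1670.
JDN 2451545 is 1 January 2000 CE (Gregorian); the target day is −120426 days from there, so JDN = 2331119.

2331119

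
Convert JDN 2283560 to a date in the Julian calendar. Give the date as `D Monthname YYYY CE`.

JDN 2283560 is 28 January 1540 in the proleptic Gregorian calendar.
In the Julian calendar that day is 18 January 1540 CE.

18 January 1540 CE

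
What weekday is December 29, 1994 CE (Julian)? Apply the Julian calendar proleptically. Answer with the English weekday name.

Wednesday

This is JDN 2449729 (11 January 1995 Gregorian).
JDN 2449729 mod 7 = 2, and JDN 0 was a Monday, so this is a Wednesday.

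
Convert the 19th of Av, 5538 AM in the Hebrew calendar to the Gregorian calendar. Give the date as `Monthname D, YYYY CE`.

Both dates share Julian Day Number 2370685; in the Gregorian calendar that is 12 August 1778 CE.

August 12, 1778 CE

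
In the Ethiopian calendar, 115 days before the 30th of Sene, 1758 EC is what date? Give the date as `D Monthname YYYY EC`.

5 Megabit 1758 EC

Counting 115 days back from JDN 2366264 reaches JDN 2366149, which is 5 Megabit 1758 EC.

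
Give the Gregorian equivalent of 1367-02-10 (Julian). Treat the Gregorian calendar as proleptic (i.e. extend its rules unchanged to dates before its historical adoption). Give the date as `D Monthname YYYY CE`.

18 February 1367 CE

The Julian–Gregorian offset here is 8 days (Julian trailing).
10 February 1367 Julian + 8 days → 18 February 1367 Gregorian.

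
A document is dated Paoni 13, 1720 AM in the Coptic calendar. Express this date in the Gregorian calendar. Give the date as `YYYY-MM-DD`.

Both dates share Julian Day Number 2453177; in the Gregorian calendar that is 20 June 2004 CE.

2004-06-20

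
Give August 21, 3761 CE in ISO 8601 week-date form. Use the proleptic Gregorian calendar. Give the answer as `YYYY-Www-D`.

3761-W34-5

The weekday is Friday (ISO weekday 5).
That Friday belongs to ISO week 34 of ISO year 3761.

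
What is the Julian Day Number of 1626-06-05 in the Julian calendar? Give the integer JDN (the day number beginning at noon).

Equivalently 15 June 1626 (Gregorian).
JDN 2400001 is 17 November 1858 CE (Gregorian), MJD 0; the target day is −84891 days from there, so JDN = 2315110.

2315110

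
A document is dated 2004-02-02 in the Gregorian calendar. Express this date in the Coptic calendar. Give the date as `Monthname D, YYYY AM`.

Tobi 24, 1720 AM

Both dates share Julian Day Number 2453038; in the Coptic calendar that is 24 Tobi 1720 AM.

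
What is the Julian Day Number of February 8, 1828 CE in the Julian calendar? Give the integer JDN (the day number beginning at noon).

Equivalently 20 February 1828 (Gregorian).
JDN 2451545 is 1 January 2000 CE (Gregorian); the target day is −62772 days from there, so JDN = 2388773.

2388773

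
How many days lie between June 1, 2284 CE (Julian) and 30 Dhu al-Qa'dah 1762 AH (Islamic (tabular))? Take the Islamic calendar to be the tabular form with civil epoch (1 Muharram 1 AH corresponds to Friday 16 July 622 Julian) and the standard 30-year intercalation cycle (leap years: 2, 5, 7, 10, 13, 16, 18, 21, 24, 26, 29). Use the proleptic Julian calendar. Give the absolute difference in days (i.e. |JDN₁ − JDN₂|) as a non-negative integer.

First date → JDN 2555441; second date → JDN 2572804.
The interval is |2555441 − 2572804| = 17363 days.

17363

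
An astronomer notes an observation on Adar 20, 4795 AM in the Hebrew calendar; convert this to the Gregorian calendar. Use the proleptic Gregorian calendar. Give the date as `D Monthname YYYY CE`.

9 March 1035 CE

Both dates share Julian Day Number 2099153; in the Gregorian calendar that is 9 March 1035 CE.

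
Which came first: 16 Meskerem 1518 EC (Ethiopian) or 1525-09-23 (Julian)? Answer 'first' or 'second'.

First date → JDN 2278320; second date → JDN 2278330.
JDN 2278320 < JDN 2278330, so the first date is earlier.

first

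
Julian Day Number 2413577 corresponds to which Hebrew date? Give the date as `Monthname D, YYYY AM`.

Shevat 3, 5656 AM

JDN 2413577 is 18 January 1896 in the Gregorian calendar.
In the Hebrew calendar that day is Shevat 3, 5656 AM.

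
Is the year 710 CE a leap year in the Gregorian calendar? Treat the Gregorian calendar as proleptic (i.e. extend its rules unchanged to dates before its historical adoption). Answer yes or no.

710 is not divisible by 4, so it is a common year.

no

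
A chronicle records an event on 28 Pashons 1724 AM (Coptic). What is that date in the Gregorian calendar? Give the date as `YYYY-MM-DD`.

2008-06-05

Julian Day Number of the source date = 2454623.
Converting JDN 2454623 to the Gregorian calendar gives 5 June 2008 CE.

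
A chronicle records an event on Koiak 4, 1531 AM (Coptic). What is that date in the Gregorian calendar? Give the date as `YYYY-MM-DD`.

1814-12-12

Julian Day Number of the source date = 2383955.
Converting JDN 2383955 to the Gregorian calendar gives 12 December 1814 CE.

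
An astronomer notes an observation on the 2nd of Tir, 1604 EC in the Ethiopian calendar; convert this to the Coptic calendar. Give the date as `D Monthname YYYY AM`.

2 Tobi 1328 AM

Both dates share Julian Day Number 2309838; in the Coptic calendar that is 2 Tobi 1328 AM.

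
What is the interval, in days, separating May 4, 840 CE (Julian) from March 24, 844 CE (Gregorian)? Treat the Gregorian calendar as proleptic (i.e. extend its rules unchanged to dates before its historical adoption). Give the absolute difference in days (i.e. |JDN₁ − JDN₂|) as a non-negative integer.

JDN of the first date = 2027992.
JDN of the second date = 2029408.
|2029408 − 2027992| = 1416.

1416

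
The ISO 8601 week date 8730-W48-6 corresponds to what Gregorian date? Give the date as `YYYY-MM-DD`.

ISO week 1 of 8730 is the week containing the first Thursday of 8730.
Week 48, day 6 (Saturday) lands on 8730-11-29.

8730-11-29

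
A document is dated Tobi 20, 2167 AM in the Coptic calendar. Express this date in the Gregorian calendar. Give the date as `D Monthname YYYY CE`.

Julian Day Number of the source date = 2616300.
Converting JDN 2616300 to the Gregorian calendar gives 31 January 2451 CE.

31 January 2451 CE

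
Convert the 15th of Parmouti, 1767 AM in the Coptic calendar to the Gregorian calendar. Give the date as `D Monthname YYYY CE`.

Julian Day Number of the source date = 2470285.
Converting JDN 2470285 to the Gregorian calendar gives 23 April 2051 CE.

23 April 2051 CE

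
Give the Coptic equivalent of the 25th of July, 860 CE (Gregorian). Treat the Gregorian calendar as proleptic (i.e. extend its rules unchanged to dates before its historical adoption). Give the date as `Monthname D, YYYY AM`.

Epip 27, 576 AM

Both dates share Julian Day Number 2035375; in the Coptic calendar that is 27 Epip 576 AM.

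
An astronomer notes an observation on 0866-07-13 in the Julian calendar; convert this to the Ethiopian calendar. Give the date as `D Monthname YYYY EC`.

19 Hamle 858 EC

The source date corresponds to 17 July 866 in the proleptic Gregorian calendar (JDN 2037558).
That day falls on 19 Hamle 858 EC in the Ethiopian calendar.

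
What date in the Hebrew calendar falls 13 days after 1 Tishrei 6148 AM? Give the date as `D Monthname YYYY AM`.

14 Tishrei 6148 AM

Counting 13 days forward from JDN 2593150 reaches JDN 2593163, which is 14 Tishrei 6148 AM.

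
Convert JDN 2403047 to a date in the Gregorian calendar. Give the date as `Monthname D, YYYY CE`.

March 21, 1867 CE

Counting from JDN 2299161 = 15 Oct 1582 gives an offset of 103886 days.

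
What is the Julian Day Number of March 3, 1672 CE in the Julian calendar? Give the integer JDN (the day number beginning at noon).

Equivalently 13 March 1672 (Gregorian).
JDN 2400001 is 17 November 1858 CE (Gregorian), MJD 0; the target day is −68183 days from there, so JDN = 2331818.

2331818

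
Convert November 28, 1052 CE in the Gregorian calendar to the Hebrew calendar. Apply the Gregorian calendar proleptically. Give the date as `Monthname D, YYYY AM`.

Kislev 27, 4813 AM

Julian Day Number of the source date = 2105627.
Converting JDN 2105627 to the Hebrew calendar gives 27 Kislev 4813 AM.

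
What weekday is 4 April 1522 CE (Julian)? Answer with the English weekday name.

This is JDN 2277062 (14 April 1522 Gregorian).
JDN 2277062 mod 7 = 4, and JDN 0 was a Monday, so this is a Friday.

Friday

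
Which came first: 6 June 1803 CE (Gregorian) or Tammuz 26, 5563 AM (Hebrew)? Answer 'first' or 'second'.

Converting both to JDN: 2379748 vs 2379788; the smaller is the first.

first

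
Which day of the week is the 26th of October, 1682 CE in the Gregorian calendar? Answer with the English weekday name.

JDN 2335697 mod 7 = 0, and JDN 0 was a Monday, so this is a Monday.

Monday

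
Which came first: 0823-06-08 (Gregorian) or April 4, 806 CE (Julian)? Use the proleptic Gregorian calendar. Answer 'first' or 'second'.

second

Converting both to JDN: 2021813 vs 2015543; the smaller is the second.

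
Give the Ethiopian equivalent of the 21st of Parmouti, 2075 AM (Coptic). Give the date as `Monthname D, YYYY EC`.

Miyazya 21, 2351 EC

Julian Day Number of the source date = 2582788.
Converting JDN 2582788 to the Ethiopian calendar gives 21 Miyazya 2351 EC.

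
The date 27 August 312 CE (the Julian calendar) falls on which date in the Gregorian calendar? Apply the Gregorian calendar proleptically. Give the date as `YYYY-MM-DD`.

For dates in this range the Gregorian date is 1 day ahead of the Julian.
27 August 312 Julian + 1 day → 28 August 312 Gregorian.

0312-08-28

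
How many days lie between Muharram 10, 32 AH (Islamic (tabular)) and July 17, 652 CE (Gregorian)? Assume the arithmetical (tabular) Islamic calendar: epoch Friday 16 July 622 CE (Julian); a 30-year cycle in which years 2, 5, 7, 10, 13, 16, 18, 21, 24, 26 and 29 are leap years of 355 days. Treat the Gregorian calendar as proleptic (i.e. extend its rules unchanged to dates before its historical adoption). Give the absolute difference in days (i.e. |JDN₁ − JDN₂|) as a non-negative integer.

38

JDN of the first date = 1959434.
JDN of the second date = 1959396.
|1959396 − 1959434| = 38.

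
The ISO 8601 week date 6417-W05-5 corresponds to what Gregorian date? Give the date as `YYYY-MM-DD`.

ISO week 1 of 6417 is the week containing the first Thursday of 6417.
Week 5, day 5 (Friday) lands on 6417-02-03.

6417-02-03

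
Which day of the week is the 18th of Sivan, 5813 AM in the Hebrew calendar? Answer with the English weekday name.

Wednesday

In the Gregorian calendar this is 4 June 2053 (JDN 2471058).
2471058 ≡ 2 (mod 7); counting from Monday = 0 gives Wednesday.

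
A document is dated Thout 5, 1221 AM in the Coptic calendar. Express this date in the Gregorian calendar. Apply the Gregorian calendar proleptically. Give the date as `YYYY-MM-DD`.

Both dates share Julian Day Number 2270639; in the Gregorian calendar that is 12 September 1504 CE.

1504-09-12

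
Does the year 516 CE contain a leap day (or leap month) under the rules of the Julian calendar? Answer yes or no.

yes

516 mod 4 = 0, so it is a leap year in the Julian calendar.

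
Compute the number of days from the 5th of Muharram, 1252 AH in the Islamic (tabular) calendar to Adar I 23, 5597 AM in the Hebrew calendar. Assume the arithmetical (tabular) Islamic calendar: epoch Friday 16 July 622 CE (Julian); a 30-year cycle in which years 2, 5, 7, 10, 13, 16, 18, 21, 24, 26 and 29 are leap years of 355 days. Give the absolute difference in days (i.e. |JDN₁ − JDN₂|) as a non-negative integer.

JDN of the first date = 2391757.
JDN of the second date = 2392069.
|2392069 − 2391757| = 312.

312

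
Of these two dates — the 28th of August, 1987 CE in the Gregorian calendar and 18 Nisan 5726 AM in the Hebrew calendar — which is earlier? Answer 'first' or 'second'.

second

First date → JDN 2447036; second date → JDN 2439224.
JDN 2439224 < JDN 2447036, so the second date is earlier.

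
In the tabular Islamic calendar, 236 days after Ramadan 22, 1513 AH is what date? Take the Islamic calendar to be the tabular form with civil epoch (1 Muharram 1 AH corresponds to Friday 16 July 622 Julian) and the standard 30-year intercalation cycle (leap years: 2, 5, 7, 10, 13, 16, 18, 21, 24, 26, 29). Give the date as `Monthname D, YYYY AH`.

JDN of Ramadan 22, 1513 AH = 2484499.
2484499 + 236 = 2484735.
JDN 2484735 in the tabular Islamic calendar is Jumada al-Awwal 21, 1514 AH.

Jumada al-Awwal 21, 1514 AH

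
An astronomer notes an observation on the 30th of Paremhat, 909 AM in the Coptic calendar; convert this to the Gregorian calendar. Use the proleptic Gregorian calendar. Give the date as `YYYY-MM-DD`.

Julian Day Number of the source date = 2156886.
Converting JDN 2156886 to the Gregorian calendar gives 2 April 1193 CE.

1193-04-02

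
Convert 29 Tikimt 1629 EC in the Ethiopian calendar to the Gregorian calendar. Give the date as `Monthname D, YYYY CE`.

November 5, 1636 CE

Both dates share Julian Day Number 2318906; in the Gregorian calendar that is 5 November 1636 CE.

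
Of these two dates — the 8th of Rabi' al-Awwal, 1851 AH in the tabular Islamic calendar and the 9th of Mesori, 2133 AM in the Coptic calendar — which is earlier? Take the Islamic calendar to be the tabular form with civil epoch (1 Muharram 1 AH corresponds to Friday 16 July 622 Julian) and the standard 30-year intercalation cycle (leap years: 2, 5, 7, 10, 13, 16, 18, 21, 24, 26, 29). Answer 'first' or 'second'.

Converting both to JDN: 2604084 vs 2604081; the smaller is the second.

second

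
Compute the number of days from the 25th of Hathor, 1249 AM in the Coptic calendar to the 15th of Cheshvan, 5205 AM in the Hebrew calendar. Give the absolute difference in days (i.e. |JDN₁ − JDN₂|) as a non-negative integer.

32166

First date → JDN 2280946; second date → JDN 2248780.
The interval is |2280946 − 2248780| = 32166 days.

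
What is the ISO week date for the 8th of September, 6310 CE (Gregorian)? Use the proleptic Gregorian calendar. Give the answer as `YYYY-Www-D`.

6310-W36-4

The weekday is Thursday (ISO weekday 4).
That Thursday belongs to ISO week 36 of ISO year 6310.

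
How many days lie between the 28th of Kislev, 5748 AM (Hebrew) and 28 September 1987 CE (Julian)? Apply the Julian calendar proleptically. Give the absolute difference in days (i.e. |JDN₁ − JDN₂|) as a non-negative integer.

JDN of the first date = 2447149.
JDN of the second date = 2447080.
|2447080 − 2447149| = 69.

69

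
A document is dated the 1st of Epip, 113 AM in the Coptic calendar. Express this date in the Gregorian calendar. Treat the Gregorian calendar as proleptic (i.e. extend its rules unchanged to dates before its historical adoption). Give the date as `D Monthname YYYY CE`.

Julian Day Number of the source date = 1866238.
Converting JDN 1866238 to the Gregorian calendar gives 26 June 397 CE.

26 June 397 CE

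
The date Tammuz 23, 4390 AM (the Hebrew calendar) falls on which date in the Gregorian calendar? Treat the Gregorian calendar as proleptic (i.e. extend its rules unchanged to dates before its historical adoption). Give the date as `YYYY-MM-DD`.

Julian Day Number of the source date = 1951355.
Converting JDN 1951355 to the Gregorian calendar gives 12 July 630 CE.

0630-07-12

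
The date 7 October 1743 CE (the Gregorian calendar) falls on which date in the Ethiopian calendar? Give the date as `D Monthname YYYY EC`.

Julian Day Number of the source date = 2357957.
Converting JDN 2357957 to the Ethiopian calendar gives 28 Meskerem 1736 EC.

28 Meskerem 1736 EC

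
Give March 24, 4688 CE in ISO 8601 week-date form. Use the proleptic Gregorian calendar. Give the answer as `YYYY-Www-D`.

4688-W12-6

The weekday is Saturday (ISO weekday 6).
That Saturday belongs to ISO week 12 of ISO year 4688.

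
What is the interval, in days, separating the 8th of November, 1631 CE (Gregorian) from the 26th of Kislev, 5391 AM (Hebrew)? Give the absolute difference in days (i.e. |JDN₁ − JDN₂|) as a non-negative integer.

342

JDN of the first date = 2317082.
JDN of the second date = 2316740.
|2316740 − 2317082| = 342.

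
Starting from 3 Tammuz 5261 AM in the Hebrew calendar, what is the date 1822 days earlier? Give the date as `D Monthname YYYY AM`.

Counting 1822 days back from JDN 2269468 reaches JDN 2267646, which is 12 Tammuz 5256 AM.

12 Tammuz 5256 AM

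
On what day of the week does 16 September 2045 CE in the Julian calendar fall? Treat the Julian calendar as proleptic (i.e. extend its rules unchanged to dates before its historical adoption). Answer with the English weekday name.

This is JDN 2468253 (29 September 2045 Gregorian).
JDN 2468253 mod 7 = 4, and JDN 0 was a Monday, so this is a Friday.

Friday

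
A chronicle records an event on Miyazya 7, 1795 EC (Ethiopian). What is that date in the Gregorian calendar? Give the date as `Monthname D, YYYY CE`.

Both dates share Julian Day Number 2379695; in the Gregorian calendar that is 14 April 1803 CE.

April 14, 1803 CE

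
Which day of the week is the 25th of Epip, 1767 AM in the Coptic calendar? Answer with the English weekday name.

Tuesday

Equivalently 1 August 2051 Gregorian, JDN 2470385.
Since JDN mod 7 = 1 (0 = Monday), the day is Tuesday.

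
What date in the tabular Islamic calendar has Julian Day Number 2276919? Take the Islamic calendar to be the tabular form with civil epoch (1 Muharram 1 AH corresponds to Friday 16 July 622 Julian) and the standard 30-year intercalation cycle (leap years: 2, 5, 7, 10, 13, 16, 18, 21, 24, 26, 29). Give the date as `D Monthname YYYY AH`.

The proleptic Gregorian equivalent of JDN 2276919 is 22 November 1521.
In the tabular Islamic calendar that day is 11 Dhu al-Hijjah 927 AH.

11 Dhu al-Hijjah 927 AH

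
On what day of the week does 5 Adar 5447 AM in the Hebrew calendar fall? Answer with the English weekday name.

Equivalently 18 February 1687 Gregorian, JDN 2337273.
JDN 2337273 mod 7 = 1, and JDN 0 was a Monday, so this is a Tuesday.

Tuesday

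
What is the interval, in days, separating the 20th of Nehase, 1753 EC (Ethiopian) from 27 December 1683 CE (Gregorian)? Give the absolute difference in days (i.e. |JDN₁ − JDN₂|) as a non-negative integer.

28364

First date → JDN 2364488; second date → JDN 2336124.
The interval is |2364488 − 2336124| = 28364 days.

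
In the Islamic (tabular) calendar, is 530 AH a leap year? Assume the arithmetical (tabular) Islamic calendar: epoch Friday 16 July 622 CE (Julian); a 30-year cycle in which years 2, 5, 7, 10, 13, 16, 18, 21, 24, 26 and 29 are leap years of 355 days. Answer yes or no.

Year 530 AH is year 20 of its 30-year cycle; leap positions are 2, 5, 7, 10, 13, 16, 18, 21, 24, 26, 29, so it is a common year (354 days).

no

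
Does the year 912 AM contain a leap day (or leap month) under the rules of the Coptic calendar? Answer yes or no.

no

912 mod 4 = 0; in the Coptic calendar a year is leap when year mod 4 = 3, so it is a common year.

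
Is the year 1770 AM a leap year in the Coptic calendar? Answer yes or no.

1770 mod 4 = 2; in the Coptic calendar a year is leap when year mod 4 = 3, so it is a common year.

no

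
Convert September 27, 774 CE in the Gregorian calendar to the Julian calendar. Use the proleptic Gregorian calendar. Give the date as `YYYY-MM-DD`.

0774-09-23

At this point the Julian calendar is 4 days behind the Gregorian.
27 September 774 Gregorian − 4 days → 23 September 774 Julian.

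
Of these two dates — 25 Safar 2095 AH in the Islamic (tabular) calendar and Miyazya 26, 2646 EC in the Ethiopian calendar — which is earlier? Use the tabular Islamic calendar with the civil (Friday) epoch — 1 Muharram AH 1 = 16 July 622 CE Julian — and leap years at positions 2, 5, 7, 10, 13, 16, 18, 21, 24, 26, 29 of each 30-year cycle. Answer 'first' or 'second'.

Converting both to JDN: 2690538 vs 2690542; the smaller is the first.

first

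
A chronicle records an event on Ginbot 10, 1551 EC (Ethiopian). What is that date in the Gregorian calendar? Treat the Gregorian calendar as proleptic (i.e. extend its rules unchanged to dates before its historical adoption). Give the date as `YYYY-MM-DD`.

Both dates share Julian Day Number 2290607; in the Gregorian calendar that is 15 May 1559 CE.

1559-05-15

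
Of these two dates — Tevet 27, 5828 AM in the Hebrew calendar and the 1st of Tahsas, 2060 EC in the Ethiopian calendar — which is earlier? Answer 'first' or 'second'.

The two dates have Julian Day Numbers 2476383 and 2476361 respectively.
Since 2476361 < 2476383, the second date comes first.

second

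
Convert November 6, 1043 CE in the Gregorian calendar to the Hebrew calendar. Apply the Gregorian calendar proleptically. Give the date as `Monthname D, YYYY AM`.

Cheshvan 24, 4804 AM

Julian Day Number of the source date = 2102317.
Converting JDN 2102317 to the Hebrew calendar gives 24 Cheshvan 4804 AM.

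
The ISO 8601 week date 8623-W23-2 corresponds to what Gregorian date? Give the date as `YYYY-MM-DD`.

ISO week 1 of 8623 is the week containing the first Thursday of 8623.
Week 23, day 2 (Tuesday) lands on 8623-06-03.

8623-06-03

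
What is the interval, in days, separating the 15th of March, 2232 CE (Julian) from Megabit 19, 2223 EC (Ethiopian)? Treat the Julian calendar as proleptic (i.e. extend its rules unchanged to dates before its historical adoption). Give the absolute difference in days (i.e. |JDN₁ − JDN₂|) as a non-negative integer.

JDN of the first date = 2536370.
JDN of the second date = 2536004.
|2536004 − 2536370| = 366.

366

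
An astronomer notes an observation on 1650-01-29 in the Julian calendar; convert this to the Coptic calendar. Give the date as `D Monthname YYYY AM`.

4 Meshir 1366 AM

Julian Day Number of the source date = 2323749.
Converting JDN 2323749 to the Coptic calendar gives 4 Meshir 1366 AM.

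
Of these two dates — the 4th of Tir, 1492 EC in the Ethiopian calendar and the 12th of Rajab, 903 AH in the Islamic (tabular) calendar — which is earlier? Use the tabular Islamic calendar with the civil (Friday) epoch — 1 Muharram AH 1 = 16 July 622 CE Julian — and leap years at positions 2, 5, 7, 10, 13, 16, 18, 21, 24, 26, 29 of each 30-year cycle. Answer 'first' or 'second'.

First date → JDN 2268932; second date → JDN 2268267.
JDN 2268267 < JDN 2268932, so the second date is earlier.

second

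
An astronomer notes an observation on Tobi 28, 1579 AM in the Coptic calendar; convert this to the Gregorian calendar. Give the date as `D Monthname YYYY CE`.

4 February 1863 CE

Both dates share Julian Day Number 2401541; in the Gregorian calendar that is 4 February 1863 CE.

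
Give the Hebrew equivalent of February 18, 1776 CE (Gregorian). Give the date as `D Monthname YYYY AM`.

Julian Day Number of the source date = 2369779.
Converting JDN 2369779 to the Hebrew calendar gives 28 Shevat 5536 AM.

28 Shevat 5536 AM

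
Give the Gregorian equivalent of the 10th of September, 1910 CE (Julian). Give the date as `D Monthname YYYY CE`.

23 September 1910 CE

For dates in this range the Gregorian date is 13 days ahead of the Julian.
10 September 1910 Julian + 13 days → 23 September 1910 Gregorian.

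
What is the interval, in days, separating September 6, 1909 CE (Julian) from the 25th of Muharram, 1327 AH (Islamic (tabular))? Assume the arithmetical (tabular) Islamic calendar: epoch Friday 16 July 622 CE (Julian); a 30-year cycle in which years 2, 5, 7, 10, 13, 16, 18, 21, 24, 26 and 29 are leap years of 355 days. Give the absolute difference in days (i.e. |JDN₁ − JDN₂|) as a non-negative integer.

First date → JDN 2418569; second date → JDN 2418354.
The interval is |2418569 − 2418354| = 215 days.

215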